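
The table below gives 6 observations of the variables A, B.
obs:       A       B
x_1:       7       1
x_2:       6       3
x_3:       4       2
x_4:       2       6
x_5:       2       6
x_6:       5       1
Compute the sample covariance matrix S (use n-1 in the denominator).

Step 1 — column means:
  mean(A) = (7 + 6 + 4 + 2 + 2 + 5) / 6 = 26/6 = 4.3333
  mean(B) = (1 + 3 + 2 + 6 + 6 + 1) / 6 = 19/6 = 3.1667

Step 2 — sample covariance S[i,j] = (1/(n-1)) · Σ_k (x_{k,i} - mean_i) · (x_{k,j} - mean_j), with n-1 = 5.
  S[A,A] = ((2.6667)·(2.6667) + (1.6667)·(1.6667) + (-0.3333)·(-0.3333) + (-2.3333)·(-2.3333) + (-2.3333)·(-2.3333) + (0.6667)·(0.6667)) / 5 = 21.3333/5 = 4.2667
  S[A,B] = ((2.6667)·(-2.1667) + (1.6667)·(-0.1667) + (-0.3333)·(-1.1667) + (-2.3333)·(2.8333) + (-2.3333)·(2.8333) + (0.6667)·(-2.1667)) / 5 = -20.3333/5 = -4.0667
  S[B,B] = ((-2.1667)·(-2.1667) + (-0.1667)·(-0.1667) + (-1.1667)·(-1.1667) + (2.8333)·(2.8333) + (2.8333)·(2.8333) + (-2.1667)·(-2.1667)) / 5 = 26.8333/5 = 5.3667

S is symmetric (S[j,i] = S[i,j]). Assembling:

S = [[4.2667, -4.0667],
 [-4.0667, 5.3667]]


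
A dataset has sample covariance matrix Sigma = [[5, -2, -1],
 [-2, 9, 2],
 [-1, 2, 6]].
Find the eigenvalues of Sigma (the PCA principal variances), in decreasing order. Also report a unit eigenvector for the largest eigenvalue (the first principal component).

Step 1 — characteristic polynomial p(λ) = det(λI - Sigma) = λ³ - tr·λ² + c_1·λ - det, where tr = trace, c_1 = sum of the principal 2×2 minors, det = det(Sigma):
  tr = 5 + 9 + 6 = 20,
  c_1 = (5·9 - (-2)²) + (5·6 - (-1)²) + (9·6 - (2)²) = 41 + 29 + 50 = 120,
  det = 5·(9·6 - (2)²) - (-2)·((-2)·6 - (2)·(-1)) + (-1)·((-2)·(2) - 9·(-1)) = 5·(50) - (-2)·(-10) + (-1)·(5) = 225.
  So p(λ) = λ³ - 20λ² + 120λ - 225.
Step 2 — look for an integer root (rational root theorem: any rational root is an integer divisor of 225). Testing λ = 5:
  p(5) = 125 - 500 + 600 - 225 = 0  ✓
  Dividing out (λ - 5): p(λ) = (λ - 5)(λ² - 15λ + 45).
Step 3 — remaining eigenvalues from the quadratic λ² - 15λ + 45 = 0:
  Δ = 15² - 4·45 = 225 - 180 = 45,  λ = (15 ± √45)/2 = (15 ± 6.7082)/2 ≈ 10.8541 or 4.1459.
  Sorted: λ_1 = 10.8541,  λ_2 = 5,  λ_3 = 4.1459  (check: sum = 20 = tr ✓).

Step 4 — unit eigenvector for λ_1 ≈ 10.8541: v spans the null space of (Sigma - λ_1 I), whose rows are
  r_1 = (-5.8541, -2, -1),  r_2 = (-2, -1.8541, 2),  r_3 = (-1, 2, -4.8541).
  v is orthogonal to every row, so take v ∝ r_1 × r_2 = ((-2)·(2) - (-1)·(-1.8541), (-1)·(-2) - (-5.8541)·(2), (-5.8541)·(-1.8541) - (-2)·(-2)) ≈ (-5.8541, 13.7082, 6.8541).
  Rescale (multiply by -1 so the first nonzero entry is positive): u = (5.8541, -13.7082, -6.8541).
  ||u|| = √((5.8541)² + (-13.7082)² + (-6.8541)²) = √(269.1641) ≈ 16.4062,  v_1 = u/||u|| ≈ (0.3568, -0.8355, -0.4178) (||v_1|| = 1).

λ_1 = 10.8541,  λ_2 = 5,  λ_3 = 4.1459;  v_1 ≈ (0.3568, -0.8355, -0.4178)


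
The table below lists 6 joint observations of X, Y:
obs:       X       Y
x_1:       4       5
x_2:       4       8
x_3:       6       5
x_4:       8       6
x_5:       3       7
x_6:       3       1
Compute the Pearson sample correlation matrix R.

Step 1 — column means:
  mean(X) = (4 + 4 + 6 + 8 + 3 + 3) / 6 = 28/6 = 4.6667
  mean(Y) = (5 + 8 + 5 + 6 + 7 + 1) / 6 = 32/6 = 5.3333

Step 2 — sample variances and covariances s[i,j] = (1/(n-1)) · Σ_k (x_{k,i} - mean_i) · (x_{k,j} - mean_j), with n-1 = 5:
  s[X,X] = ((-0.6667)·(-0.6667) + (-0.6667)·(-0.6667) + (1.3333)·(1.3333) + (3.3333)·(3.3333) + (-1.6667)·(-1.6667) + (-1.6667)·(-1.6667)) / 5 = 19.3333/5 = 3.8667
  s[X,Y] = ((-0.6667)·(-0.3333) + (-0.6667)·(2.6667) + (1.3333)·(-0.3333) + (3.3333)·(0.6667) + (-1.6667)·(1.6667) + (-1.6667)·(-4.3333)) / 5 = 4.6667/5 = 0.9333
  s[Y,Y] = ((-0.3333)·(-0.3333) + (2.6667)·(2.6667) + (-0.3333)·(-0.3333) + (0.6667)·(0.6667) + (1.6667)·(1.6667) + (-4.3333)·(-4.3333)) / 5 = 29.3333/5 = 5.8667
  Sample standard deviations s_i = √(s[i,i]):
  s(X) = √(3.8667) = 1.9664
  s(Y) = √(5.8667) = 2.4221

Step 3 — r_{ij} = s_{ij} / (s_i · s_j):
  r[X,X] = 1 (diagonal).
  r[X,Y] = 0.9333 / (1.9664 · 2.4221) = 0.9333 / 4.7628 = 0.196
  r[Y,Y] = 1 (diagonal).

R is symmetric with unit diagonal. Assembling:

R = [[1, 0.196],
 [0.196, 1]]


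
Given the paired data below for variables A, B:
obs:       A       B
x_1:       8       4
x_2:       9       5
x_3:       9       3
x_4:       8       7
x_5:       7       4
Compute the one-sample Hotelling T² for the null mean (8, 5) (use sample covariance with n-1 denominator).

Step 1 — sample mean vector:
  mean(A) = (8 + 9 + 9 + 8 + 7) / 5 = 41/5 = 8.2
  mean(B) = (4 + 5 + 3 + 7 + 4) / 5 = 23/5 = 4.6
  x̄ = (8.2, 4.6),  deviation x̄ - mu_0 = (8.2, 4.6) - (8, 5) = (0.2, -0.4).

Step 2 — sample covariance matrix, S[i,j] = (1/(n-1)) · Σ_k (x_{k,i} - mean_i) · (x_{k,j} - mean_j), divisor n-1 = 4:
  S[A,A] = ((-0.2)·(-0.2) + (0.8)·(0.8) + (0.8)·(0.8) + (-0.2)·(-0.2) + (-1.2)·(-1.2)) / 4 = 2.8/4 = 0.7
  S[A,B] = ((-0.2)·(-0.6) + (0.8)·(0.4) + (0.8)·(-1.6) + (-0.2)·(2.4) + (-1.2)·(-0.6)) / 4 = -0.6/4 = -0.15
  S[B,B] = ((-0.6)·(-0.6) + (0.4)·(0.4) + (-1.6)·(-1.6) + (2.4)·(2.4) + (-0.6)·(-0.6)) / 4 = 9.2/4 = 2.3
  S = [[0.7, -0.15],
 [-0.15, 2.3]].

Step 3 — invert S. det(S) = 0.7·2.3 - (-0.15)² = 1.5875.
  S^{-1} = (1/det) · [[d, -b], [-b, a]] = [[1.4488, 0.0945],
 [0.0945, 0.4409]].

Step 4 — quadratic form (x̄ - mu_0)^T · S^{-1} · (x̄ - mu_0):
  S^{-1} · (x̄ - mu_0) = (0.252, -0.1575),
  (x̄ - mu_0)^T · [...] = (0.2)·(0.252) + (-0.4)·(-0.1575) = 0.1134.

Step 5 — scale by n: T² = 5 · 0.1134 = 0.5669.

T² ≈ 0.5669


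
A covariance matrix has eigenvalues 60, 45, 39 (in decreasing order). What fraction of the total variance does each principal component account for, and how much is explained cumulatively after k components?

Step 1 — total variance = trace(Sigma) = Σ λ_i = 60 + 45 + 39 = 144.

Step 2 — fraction explained by component i = λ_i / Σ λ:
  PC1: 60/144 = 0.4167
  PC2: 45/144 = 0.3125
  PC3: 39/144 = 0.2708

Step 3 — cumulative fraction after k components = (λ_1 + ... + λ_k) / Σ λ:
  k = 1: 60/144 = 0.4167
  k = 2: (60 + 45)/144 = 105/144 = 0.7292
  k = 3: (60 + 45 + 39)/144 = 144/144 = 1

Summary (fraction, with percent):

explained: PC1 0.4167 (41.67%), PC2 0.3125 (31.25%), PC3 0.2708 (27.08%);  cumulative: 0.4167, 0.7292, 1


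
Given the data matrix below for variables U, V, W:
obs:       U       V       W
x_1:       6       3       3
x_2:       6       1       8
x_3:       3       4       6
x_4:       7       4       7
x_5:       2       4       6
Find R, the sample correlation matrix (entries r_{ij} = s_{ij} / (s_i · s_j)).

Step 1 — column means:
  mean(U) = (6 + 6 + 3 + 7 + 2) / 5 = 24/5 = 4.8
  mean(V) = (3 + 1 + 4 + 4 + 4) / 5 = 16/5 = 3.2
  mean(W) = (3 + 8 + 6 + 7 + 6) / 5 = 30/5 = 6

Step 2 — sample variances and covariances s[i,j] = (1/(n-1)) · Σ_k (x_{k,i} - mean_i) · (x_{k,j} - mean_j), with n-1 = 4:
  s[U,U] = ((1.2)·(1.2) + (1.2)·(1.2) + (-1.8)·(-1.8) + (2.2)·(2.2) + (-2.8)·(-2.8)) / 4 = 18.8/4 = 4.7
  s[U,V] = ((1.2)·(-0.2) + (1.2)·(-2.2) + (-1.8)·(0.8) + (2.2)·(0.8) + (-2.8)·(0.8)) / 4 = -4.8/4 = -1.2
  s[U,W] = ((1.2)·(-3) + (1.2)·(2) + (-1.8)·(0) + (2.2)·(1) + (-2.8)·(0)) / 4 = 1/4 = 0.25
  s[V,V] = ((-0.2)·(-0.2) + (-2.2)·(-2.2) + (0.8)·(0.8) + (0.8)·(0.8) + (0.8)·(0.8)) / 4 = 6.8/4 = 1.7
  s[V,W] = ((-0.2)·(-3) + (-2.2)·(2) + (0.8)·(0) + (0.8)·(1) + (0.8)·(0)) / 4 = -3/4 = -0.75
  s[W,W] = ((-3)·(-3) + (2)·(2) + (0)·(0) + (1)·(1) + (0)·(0)) / 4 = 14/4 = 3.5
  Sample standard deviations s_i = √(s[i,i]):
  s(U) = √(4.7) = 2.1679
  s(V) = √(1.7) = 1.3038
  s(W) = √(3.5) = 1.8708

Step 3 — r_{ij} = s_{ij} / (s_i · s_j):
  r[U,U] = 1 (diagonal).
  r[U,V] = -1.2 / (2.1679 · 1.3038) = -1.2 / 2.8267 = -0.4245
  r[U,W] = 0.25 / (2.1679 · 1.8708) = 0.25 / 4.0559 = 0.0616
  r[V,V] = 1 (diagonal).
  r[V,W] = -0.75 / (1.3038 · 1.8708) = -0.75 / 2.4393 = -0.3075
  r[W,W] = 1 (diagonal).

R is symmetric with unit diagonal. Assembling:

R = [[1, -0.4245, 0.0616],
 [-0.4245, 1, -0.3075],
 [0.0616, -0.3075, 1]]


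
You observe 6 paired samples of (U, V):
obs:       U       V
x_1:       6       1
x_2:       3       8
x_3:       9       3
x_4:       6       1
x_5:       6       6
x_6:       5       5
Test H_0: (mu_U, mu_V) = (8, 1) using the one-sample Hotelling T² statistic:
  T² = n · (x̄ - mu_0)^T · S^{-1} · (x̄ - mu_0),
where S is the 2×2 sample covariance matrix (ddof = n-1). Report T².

Step 1 — sample mean vector:
  mean(U) = (6 + 3 + 9 + 6 + 6 + 5) / 6 = 35/6 = 5.8333
  mean(V) = (1 + 8 + 3 + 1 + 6 + 5) / 6 = 24/6 = 4
  x̄ = (5.8333, 4),  deviation x̄ - mu_0 = (5.8333, 4) - (8, 1) = (-2.1667, 3).

Step 2 — sample covariance matrix, S[i,j] = (1/(n-1)) · Σ_k (x_{k,i} - mean_i) · (x_{k,j} - mean_j), divisor n-1 = 5:
  S[U,U] = ((0.1667)·(0.1667) + (-2.8333)·(-2.8333) + (3.1667)·(3.1667) + (0.1667)·(0.1667) + (0.1667)·(0.1667) + (-0.8333)·(-0.8333)) / 5 = 18.8333/5 = 3.7667
  S[U,V] = ((0.1667)·(-3) + (-2.8333)·(4) + (3.1667)·(-1) + (0.1667)·(-3) + (0.1667)·(2) + (-0.8333)·(1)) / 5 = -16/5 = -3.2
  S[V,V] = ((-3)·(-3) + (4)·(4) + (-1)·(-1) + (-3)·(-3) + (2)·(2) + (1)·(1)) / 5 = 40/5 = 8
  S = [[3.7667, -3.2],
 [-3.2, 8]].

Step 3 — invert S. det(S) = 3.7667·8 - (-3.2)² = 19.8933.
  S^{-1} = (1/det) · [[d, -b], [-b, a]] = [[0.4021, 0.1609],
 [0.1609, 0.1893]].

Step 4 — quadratic form (x̄ - mu_0)^T · S^{-1} · (x̄ - mu_0):
  S^{-1} · (x̄ - mu_0) = (-0.3887, 0.2195),
  (x̄ - mu_0)^T · [...] = (-2.1667)·(-0.3887) + (3)·(0.2195) = 1.5008.

Step 5 — scale by n: T² = 6 · 1.5008 = 9.0047.

T² ≈ 9.0047


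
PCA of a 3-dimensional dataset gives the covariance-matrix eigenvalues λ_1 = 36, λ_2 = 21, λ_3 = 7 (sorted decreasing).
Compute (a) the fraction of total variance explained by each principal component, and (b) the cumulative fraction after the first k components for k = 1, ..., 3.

Step 1 — total variance = trace(Sigma) = Σ λ_i = 36 + 21 + 7 = 64.

Step 2 — fraction explained by component i = λ_i / Σ λ:
  PC1: 36/64 = 0.5625
  PC2: 21/64 = 0.3281
  PC3: 7/64 = 0.1094

Step 3 — cumulative fraction after k components = (λ_1 + ... + λ_k) / Σ λ:
  k = 1: 36/64 = 0.5625
  k = 2: (36 + 21)/64 = 57/64 = 0.8906
  k = 3: (36 + 21 + 7)/64 = 64/64 = 1

Summary (fraction, with percent):

explained: PC1 0.5625 (56.25%), PC2 0.3281 (32.81%), PC3 0.1094 (10.94%);  cumulative: 0.5625, 0.8906, 1


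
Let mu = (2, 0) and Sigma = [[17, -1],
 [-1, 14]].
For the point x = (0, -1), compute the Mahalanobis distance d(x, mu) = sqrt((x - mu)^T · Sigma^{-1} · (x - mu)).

Step 1 — centre the observation: (x - mu) = (-2, -1).

Step 2 — invert Sigma. det(Sigma) = 17·14 - (-1)² = 237.
  Sigma^{-1} = (1/det) · [[d, -b], [-b, a]] = [[0.0591, 0.0042],
 [0.0042, 0.0717]].

Step 3 — form the quadratic (x - mu)^T · Sigma^{-1} · (x - mu):
  Sigma^{-1} · (x - mu) = (-0.1224, -0.0802).
  (x - mu)^T · [Sigma^{-1} · (x - mu)] = (-2)·(-0.1224) + (-1)·(-0.0802) = 0.3249.

Step 4 — take square root: d = √(0.3249) ≈ 0.57.

d(x, mu) = √(0.3249) ≈ 0.57


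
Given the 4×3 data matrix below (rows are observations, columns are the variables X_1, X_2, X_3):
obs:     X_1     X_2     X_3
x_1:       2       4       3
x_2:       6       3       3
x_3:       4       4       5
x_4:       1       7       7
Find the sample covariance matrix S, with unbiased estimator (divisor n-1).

Step 1 — column means:
  mean(X_1) = (2 + 6 + 4 + 1) / 4 = 13/4 = 3.25
  mean(X_2) = (4 + 3 + 4 + 7) / 4 = 18/4 = 4.5
  mean(X_3) = (3 + 3 + 5 + 7) / 4 = 18/4 = 4.5

Step 2 — sample covariance S[i,j] = (1/(n-1)) · Σ_k (x_{k,i} - mean_i) · (x_{k,j} - mean_j), with n-1 = 3.
  S[X_1,X_1] = ((-1.25)·(-1.25) + (2.75)·(2.75) + (0.75)·(0.75) + (-2.25)·(-2.25)) / 3 = 14.75/3 = 4.9167
  S[X_1,X_2] = ((-1.25)·(-0.5) + (2.75)·(-1.5) + (0.75)·(-0.5) + (-2.25)·(2.5)) / 3 = -9.5/3 = -3.1667
  S[X_1,X_3] = ((-1.25)·(-1.5) + (2.75)·(-1.5) + (0.75)·(0.5) + (-2.25)·(2.5)) / 3 = -7.5/3 = -2.5
  S[X_2,X_2] = ((-0.5)·(-0.5) + (-1.5)·(-1.5) + (-0.5)·(-0.5) + (2.5)·(2.5)) / 3 = 9/3 = 3
  S[X_2,X_3] = ((-0.5)·(-1.5) + (-1.5)·(-1.5) + (-0.5)·(0.5) + (2.5)·(2.5)) / 3 = 9/3 = 3
  S[X_3,X_3] = ((-1.5)·(-1.5) + (-1.5)·(-1.5) + (0.5)·(0.5) + (2.5)·(2.5)) / 3 = 11/3 = 3.6667

S is symmetric (S[j,i] = S[i,j]). Assembling:

S = [[4.9167, -3.1667, -2.5],
 [-3.1667, 3, 3],
 [-2.5, 3, 3.6667]]


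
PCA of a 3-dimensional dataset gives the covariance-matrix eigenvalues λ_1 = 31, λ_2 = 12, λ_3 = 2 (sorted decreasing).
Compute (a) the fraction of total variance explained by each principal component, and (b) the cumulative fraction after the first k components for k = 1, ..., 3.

Step 1 — total variance = trace(Sigma) = Σ λ_i = 31 + 12 + 2 = 45.

Step 2 — fraction explained by component i = λ_i / Σ λ:
  PC1: 31/45 = 0.6889
  PC2: 12/45 = 0.2667
  PC3: 2/45 = 0.0444

Step 3 — cumulative fraction after k components = (λ_1 + ... + λ_k) / Σ λ:
  k = 1: 31/45 = 0.6889
  k = 2: (31 + 12)/45 = 43/45 = 0.9556
  k = 3: (31 + 12 + 2)/45 = 45/45 = 1

Summary (fraction, with percent):

explained: PC1 0.6889 (68.89%), PC2 0.2667 (26.67%), PC3 0.0444 (4.44%);  cumulative: 0.6889, 0.9556, 1


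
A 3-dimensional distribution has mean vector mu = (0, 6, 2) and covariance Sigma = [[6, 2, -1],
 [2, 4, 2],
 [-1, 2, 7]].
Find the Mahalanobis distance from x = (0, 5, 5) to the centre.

Step 1 — centre the observation: (x - mu) = (0, -1, 3).

Step 2 — invert Sigma (cofactor / det for 3×3, or solve directly):
  Sigma^{-1} = [[0.2308, -0.1538, 0.0769],
 [-0.1538, 0.3942, -0.1346],
 [0.0769, -0.1346, 0.1923]].

Step 3 — form the quadratic (x - mu)^T · Sigma^{-1} · (x - mu):
  Sigma^{-1} · (x - mu) = (0.3846, -0.7981, 0.7115).
  (x - mu)^T · [Sigma^{-1} · (x - mu)] = (0)·(0.3846) + (-1)·(-0.7981) + (3)·(0.7115) = 2.9327.

Step 4 — take square root: d = √(2.9327) ≈ 1.7125.

d(x, mu) = √(2.9327) ≈ 1.7125


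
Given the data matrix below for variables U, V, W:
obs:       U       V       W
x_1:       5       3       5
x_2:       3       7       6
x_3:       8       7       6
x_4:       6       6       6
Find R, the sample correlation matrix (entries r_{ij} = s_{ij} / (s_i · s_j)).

Step 1 — column means:
  mean(U) = (5 + 3 + 8 + 6) / 4 = 22/4 = 5.5
  mean(V) = (3 + 7 + 7 + 6) / 4 = 23/4 = 5.75
  mean(W) = (5 + 6 + 6 + 6) / 4 = 23/4 = 5.75

Step 2 — sample variances and covariances s[i,j] = (1/(n-1)) · Σ_k (x_{k,i} - mean_i) · (x_{k,j} - mean_j), with n-1 = 3:
  s[U,U] = ((-0.5)·(-0.5) + (-2.5)·(-2.5) + (2.5)·(2.5) + (0.5)·(0.5)) / 3 = 13/3 = 4.3333
  s[U,V] = ((-0.5)·(-2.75) + (-2.5)·(1.25) + (2.5)·(1.25) + (0.5)·(0.25)) / 3 = 1.5/3 = 0.5
  s[U,W] = ((-0.5)·(-0.75) + (-2.5)·(0.25) + (2.5)·(0.25) + (0.5)·(0.25)) / 3 = 0.5/3 = 0.1667
  s[V,V] = ((-2.75)·(-2.75) + (1.25)·(1.25) + (1.25)·(1.25) + (0.25)·(0.25)) / 3 = 10.75/3 = 3.5833
  s[V,W] = ((-2.75)·(-0.75) + (1.25)·(0.25) + (1.25)·(0.25) + (0.25)·(0.25)) / 3 = 2.75/3 = 0.9167
  s[W,W] = ((-0.75)·(-0.75) + (0.25)·(0.25) + (0.25)·(0.25) + (0.25)·(0.25)) / 3 = 0.75/3 = 0.25
  Sample standard deviations s_i = √(s[i,i]):
  s(U) = √(4.3333) = 2.0817
  s(V) = √(3.5833) = 1.893
  s(W) = √(0.25) = 0.5

Step 3 — r_{ij} = s_{ij} / (s_i · s_j):
  r[U,U] = 1 (diagonal).
  r[U,V] = 0.5 / (2.0817 · 1.893) = 0.5 / 3.9405 = 0.1269
  r[U,W] = 0.1667 / (2.0817 · 0.5) = 0.1667 / 1.0408 = 0.1601
  r[V,V] = 1 (diagonal).
  r[V,W] = 0.9167 / (1.893 · 0.5) = 0.9167 / 0.9465 = 0.9685
  r[W,W] = 1 (diagonal).

R is symmetric with unit diagonal. Assembling:

R = [[1, 0.1269, 0.1601],
 [0.1269, 1, 0.9685],
 [0.1601, 0.9685, 1]]


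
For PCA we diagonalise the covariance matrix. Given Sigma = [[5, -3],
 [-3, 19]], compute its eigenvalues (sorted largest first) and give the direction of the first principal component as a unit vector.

Step 1 — characteristic polynomial of 2×2 Sigma:
  det(Sigma - λI) = λ² - trace · λ + det = 0.
  trace = 5 + 19 = 24, det = 5·19 - (-3)² = 86.
Step 2 — discriminant:
  Δ = trace² - 4·det = 576 - 344 = 232.
Step 3 — eigenvalues:
  λ = (trace ± √Δ)/2 = (24 ± 15.2315)/2,
  λ_1 = 19.6158,  λ_2 = 4.3842.

Step 4 — unit eigenvector for λ_1: solve (Sigma - λ_1 I)v = 0. First row:
  (5 - 19.6158)·v_x + (-3)·v_y = 0, i.e. (-14.6158)·v_x + (-3)·v_y = 0,
  so v ∝ (b, λ_1 - a) = (-3, 14.6158); multiply by -1 so the first entry is positive: u = (3, -14.6158).
  ||u|| = √((3)² + (-14.6158)²) = √(222.6208) ≈ 14.9205,
  v_1 = u/||u|| ≈ (0.2011, -0.9796) (||v_1|| = 1).

λ_1 = 19.6158,  λ_2 = 4.3842;  v_1 ≈ (0.2011, -0.9796)


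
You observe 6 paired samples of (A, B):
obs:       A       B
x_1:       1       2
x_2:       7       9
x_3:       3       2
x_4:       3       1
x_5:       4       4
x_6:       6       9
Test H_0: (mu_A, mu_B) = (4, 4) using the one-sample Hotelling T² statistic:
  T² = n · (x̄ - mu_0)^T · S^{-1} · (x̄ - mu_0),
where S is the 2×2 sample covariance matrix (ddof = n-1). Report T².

Step 1 — sample mean vector:
  mean(A) = (1 + 7 + 3 + 3 + 4 + 6) / 6 = 24/6 = 4
  mean(B) = (2 + 9 + 2 + 1 + 4 + 9) / 6 = 27/6 = 4.5
  x̄ = (4, 4.5),  deviation x̄ - mu_0 = (4, 4.5) - (4, 4) = (0, 0.5).

Step 2 — sample covariance matrix, S[i,j] = (1/(n-1)) · Σ_k (x_{k,i} - mean_i) · (x_{k,j} - mean_j), divisor n-1 = 5:
  S[A,A] = ((-3)·(-3) + (3)·(3) + (-1)·(-1) + (-1)·(-1) + (0)·(0) + (2)·(2)) / 5 = 24/5 = 4.8
  S[A,B] = ((-3)·(-2.5) + (3)·(4.5) + (-1)·(-2.5) + (-1)·(-3.5) + (0)·(-0.5) + (2)·(4.5)) / 5 = 36/5 = 7.2
  S[B,B] = ((-2.5)·(-2.5) + (4.5)·(4.5) + (-2.5)·(-2.5) + (-3.5)·(-3.5) + (-0.5)·(-0.5) + (4.5)·(4.5)) / 5 = 65.5/5 = 13.1
  S = [[4.8, 7.2],
 [7.2, 13.1]].

Step 3 — invert S. det(S) = 4.8·13.1 - (7.2)² = 11.04.
  S^{-1} = (1/det) · [[d, -b], [-b, a]] = [[1.1866, -0.6522],
 [-0.6522, 0.4348]].

Step 4 — quadratic form (x̄ - mu_0)^T · S^{-1} · (x̄ - mu_0):
  S^{-1} · (x̄ - mu_0) = (-0.3261, 0.2174),
  (x̄ - mu_0)^T · [...] = (0)·(-0.3261) + (0.5)·(0.2174) = 0.1087.

Step 5 — scale by n: T² = 6 · 0.1087 = 0.6522.

T² ≈ 0.6522


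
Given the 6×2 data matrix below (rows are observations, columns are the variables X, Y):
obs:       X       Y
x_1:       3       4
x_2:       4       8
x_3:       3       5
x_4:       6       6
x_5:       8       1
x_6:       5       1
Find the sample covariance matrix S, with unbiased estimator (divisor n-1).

Step 1 — column means:
  mean(X) = (3 + 4 + 3 + 6 + 8 + 5) / 6 = 29/6 = 4.8333
  mean(Y) = (4 + 8 + 5 + 6 + 1 + 1) / 6 = 25/6 = 4.1667

Step 2 — sample covariance S[i,j] = (1/(n-1)) · Σ_k (x_{k,i} - mean_i) · (x_{k,j} - mean_j), with n-1 = 5.
  S[X,X] = ((-1.8333)·(-1.8333) + (-0.8333)·(-0.8333) + (-1.8333)·(-1.8333) + (1.1667)·(1.1667) + (3.1667)·(3.1667) + (0.1667)·(0.1667)) / 5 = 18.8333/5 = 3.7667
  S[X,Y] = ((-1.8333)·(-0.1667) + (-0.8333)·(3.8333) + (-1.8333)·(0.8333) + (1.1667)·(1.8333) + (3.1667)·(-3.1667) + (0.1667)·(-3.1667)) / 5 = -12.8333/5 = -2.5667
  S[Y,Y] = ((-0.1667)·(-0.1667) + (3.8333)·(3.8333) + (0.8333)·(0.8333) + (1.8333)·(1.8333) + (-3.1667)·(-3.1667) + (-3.1667)·(-3.1667)) / 5 = 38.8333/5 = 7.7667

S is symmetric (S[j,i] = S[i,j]). Assembling:

S = [[3.7667, -2.5667],
 [-2.5667, 7.7667]]


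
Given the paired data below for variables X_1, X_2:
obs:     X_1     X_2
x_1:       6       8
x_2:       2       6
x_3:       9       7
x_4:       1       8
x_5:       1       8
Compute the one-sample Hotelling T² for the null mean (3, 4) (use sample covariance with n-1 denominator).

Step 1 — sample mean vector:
  mean(X_1) = (6 + 2 + 9 + 1 + 1) / 5 = 19/5 = 3.8
  mean(X_2) = (8 + 6 + 7 + 8 + 8) / 5 = 37/5 = 7.4
  x̄ = (3.8, 7.4),  deviation x̄ - mu_0 = (3.8, 7.4) - (3, 4) = (0.8, 3.4).

Step 2 — sample covariance matrix, S[i,j] = (1/(n-1)) · Σ_k (x_{k,i} - mean_i) · (x_{k,j} - mean_j), divisor n-1 = 4:
  S[X_1,X_1] = ((2.2)·(2.2) + (-1.8)·(-1.8) + (5.2)·(5.2) + (-2.8)·(-2.8) + (-2.8)·(-2.8)) / 4 = 50.8/4 = 12.7
  S[X_1,X_2] = ((2.2)·(0.6) + (-1.8)·(-1.4) + (5.2)·(-0.4) + (-2.8)·(0.6) + (-2.8)·(0.6)) / 4 = -1.6/4 = -0.4
  S[X_2,X_2] = ((0.6)·(0.6) + (-1.4)·(-1.4) + (-0.4)·(-0.4) + (0.6)·(0.6) + (0.6)·(0.6)) / 4 = 3.2/4 = 0.8
  S = [[12.7, -0.4],
 [-0.4, 0.8]].

Step 3 — invert S. det(S) = 12.7·0.8 - (-0.4)² = 10.
  S^{-1} = (1/det) · [[d, -b], [-b, a]] = [[0.08, 0.04],
 [0.04, 1.27]].

Step 4 — quadratic form (x̄ - mu_0)^T · S^{-1} · (x̄ - mu_0):
  S^{-1} · (x̄ - mu_0) = (0.2, 4.35),
  (x̄ - mu_0)^T · [...] = (0.8)·(0.2) + (3.4)·(4.35) = 14.95.

Step 5 — scale by n: T² = 5 · 14.95 = 74.75.

T² ≈ 74.75


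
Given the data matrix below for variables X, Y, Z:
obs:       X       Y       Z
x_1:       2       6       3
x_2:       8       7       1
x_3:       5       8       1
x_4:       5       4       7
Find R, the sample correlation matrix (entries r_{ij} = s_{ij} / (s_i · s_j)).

Step 1 — column means:
  mean(X) = (2 + 8 + 5 + 5) / 4 = 20/4 = 5
  mean(Y) = (6 + 7 + 8 + 4) / 4 = 25/4 = 6.25
  mean(Z) = (3 + 1 + 1 + 7) / 4 = 12/4 = 3

Step 2 — sample variances and covariances s[i,j] = (1/(n-1)) · Σ_k (x_{k,i} - mean_i) · (x_{k,j} - mean_j), with n-1 = 3:
  s[X,X] = ((-3)·(-3) + (3)·(3) + (0)·(0) + (0)·(0)) / 3 = 18/3 = 6
  s[X,Y] = ((-3)·(-0.25) + (3)·(0.75) + (0)·(1.75) + (0)·(-2.25)) / 3 = 3/3 = 1
  s[X,Z] = ((-3)·(0) + (3)·(-2) + (0)·(-2) + (0)·(4)) / 3 = -6/3 = -2
  s[Y,Y] = ((-0.25)·(-0.25) + (0.75)·(0.75) + (1.75)·(1.75) + (-2.25)·(-2.25)) / 3 = 8.75/3 = 2.9167
  s[Y,Z] = ((-0.25)·(0) + (0.75)·(-2) + (1.75)·(-2) + (-2.25)·(4)) / 3 = -14/3 = -4.6667
  s[Z,Z] = ((0)·(0) + (-2)·(-2) + (-2)·(-2) + (4)·(4)) / 3 = 24/3 = 8
  Sample standard deviations s_i = √(s[i,i]):
  s(X) = √(6) = 2.4495
  s(Y) = √(2.9167) = 1.7078
  s(Z) = √(8) = 2.8284

Step 3 — r_{ij} = s_{ij} / (s_i · s_j):
  r[X,X] = 1 (diagonal).
  r[X,Y] = 1 / (2.4495 · 1.7078) = 1 / 4.1833 = 0.239
  r[X,Z] = -2 / (2.4495 · 2.8284) = -2 / 6.9282 = -0.2887
  r[Y,Y] = 1 (diagonal).
  r[Y,Z] = -4.6667 / (1.7078 · 2.8284) = -4.6667 / 4.8305 = -0.9661
  r[Z,Z] = 1 (diagonal).

R is symmetric with unit diagonal. Assembling:

R = [[1, 0.239, -0.2887],
 [0.239, 1, -0.9661],
 [-0.2887, -0.9661, 1]]


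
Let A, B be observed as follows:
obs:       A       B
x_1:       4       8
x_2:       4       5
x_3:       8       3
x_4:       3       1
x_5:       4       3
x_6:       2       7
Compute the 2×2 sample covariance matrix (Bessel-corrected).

Step 1 — column means:
  mean(A) = (4 + 4 + 8 + 3 + 4 + 2) / 6 = 25/6 = 4.1667
  mean(B) = (8 + 5 + 3 + 1 + 3 + 7) / 6 = 27/6 = 4.5

Step 2 — sample covariance S[i,j] = (1/(n-1)) · Σ_k (x_{k,i} - mean_i) · (x_{k,j} - mean_j), with n-1 = 5.
  S[A,A] = ((-0.1667)·(-0.1667) + (-0.1667)·(-0.1667) + (3.8333)·(3.8333) + (-1.1667)·(-1.1667) + (-0.1667)·(-0.1667) + (-2.1667)·(-2.1667)) / 5 = 20.8333/5 = 4.1667
  S[A,B] = ((-0.1667)·(3.5) + (-0.1667)·(0.5) + (3.8333)·(-1.5) + (-1.1667)·(-3.5) + (-0.1667)·(-1.5) + (-2.1667)·(2.5)) / 5 = -7.5/5 = -1.5
  S[B,B] = ((3.5)·(3.5) + (0.5)·(0.5) + (-1.5)·(-1.5) + (-3.5)·(-3.5) + (-1.5)·(-1.5) + (2.5)·(2.5)) / 5 = 35.5/5 = 7.1

S is symmetric (S[j,i] = S[i,j]). Assembling:

S = [[4.1667, -1.5],
 [-1.5, 7.1]]


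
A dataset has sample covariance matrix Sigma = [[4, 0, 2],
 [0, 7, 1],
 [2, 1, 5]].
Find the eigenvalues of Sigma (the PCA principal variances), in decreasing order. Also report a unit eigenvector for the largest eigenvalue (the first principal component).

Step 1 — characteristic polynomial p(λ) = det(λI - Sigma) = λ³ - tr·λ² + c_1·λ - det, where tr = trace, c_1 = sum of the principal 2×2 minors, det = det(Sigma):
  tr = 4 + 7 + 5 = 16,
  c_1 = (4·7 - (0)²) + (4·5 - (2)²) + (7·5 - (1)²) = 28 + 16 + 34 = 78,
  det = 4·(7·5 - (1)²) - (0)·((0)·5 - (1)·(2)) + (2)·((0)·(1) - 7·(2)) = 4·(34) - (0)·(-2) + (2)·(-14) = 108.
  So p(λ) = λ³ - 16λ² + 78λ - 108.
Step 2 — look for an integer root (rational root theorem: any rational root is an integer divisor of 108). Testing λ = 6:
  p(6) = 216 - 576 + 468 - 108 = 0  ✓
  Dividing out (λ - 6): p(λ) = (λ - 6)(λ² - 10λ + 18).
Step 3 — remaining eigenvalues from the quadratic λ² - 10λ + 18 = 0:
  Δ = 10² - 4·18 = 100 - 72 = 28,  λ = (10 ± √28)/2 = (10 ± 5.2915)/2 ≈ 7.6458 or 2.3542.
  Sorted: λ_1 = 7.6458,  λ_2 = 6,  λ_3 = 2.3542  (check: sum = 16 = tr ✓).

Step 4 — unit eigenvector for λ_1 ≈ 7.6458: v spans the null space of (Sigma - λ_1 I), whose rows are
  r_1 = (-3.6458, 0, 2),  r_2 = (0, -0.6458, 1),  r_3 = (2, 1, -2.6458).
  v is orthogonal to every row, so take v ∝ r_1 × r_2 = ((0)·(1) - (2)·(-0.6458), (2)·(0) - (-3.6458)·(1), (-3.6458)·(-0.6458) - (0)·(0)) ≈ (1.2915, 3.6458, 2.3542).
  Let u = (1.2915, 3.6458, 2.3542).
  ||u|| = √((1.2915)² + (3.6458)² + (2.3542)²) = √(20.502) ≈ 4.5279,  v_1 = u/||u|| ≈ (0.2852, 0.8052, 0.5199) (||v_1|| = 1).

λ_1 = 7.6458,  λ_2 = 6,  λ_3 = 2.3542;  v_1 ≈ (0.2852, 0.8052, 0.5199)


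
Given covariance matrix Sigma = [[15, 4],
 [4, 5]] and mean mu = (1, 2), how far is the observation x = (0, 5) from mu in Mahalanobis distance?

Step 1 — centre the observation: (x - mu) = (-1, 3).

Step 2 — invert Sigma. det(Sigma) = 15·5 - (4)² = 59.
  Sigma^{-1} = (1/det) · [[d, -b], [-b, a]] = [[0.0847, -0.0678],
 [-0.0678, 0.2542]].

Step 3 — form the quadratic (x - mu)^T · Sigma^{-1} · (x - mu):
  Sigma^{-1} · (x - mu) = (-0.2881, 0.8305).
  (x - mu)^T · [Sigma^{-1} · (x - mu)] = (-1)·(-0.2881) + (3)·(0.8305) = 2.7797.

Step 4 — take square root: d = √(2.7797) ≈ 1.6672.

d(x, mu) = √(2.7797) ≈ 1.6672


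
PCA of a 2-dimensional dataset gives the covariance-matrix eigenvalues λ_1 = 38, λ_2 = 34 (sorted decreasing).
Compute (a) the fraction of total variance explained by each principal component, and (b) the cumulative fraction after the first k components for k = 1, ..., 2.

Step 1 — total variance = trace(Sigma) = Σ λ_i = 38 + 34 = 72.

Step 2 — fraction explained by component i = λ_i / Σ λ:
  PC1: 38/72 = 0.5278
  PC2: 34/72 = 0.4722

Step 3 — cumulative fraction after k components = (λ_1 + ... + λ_k) / Σ λ:
  k = 1: 38/72 = 0.5278
  k = 2: (38 + 34)/72 = 72/72 = 1

Summary (fraction, with percent):

explained: PC1 0.5278 (52.78%), PC2 0.4722 (47.22%);  cumulative: 0.5278, 1


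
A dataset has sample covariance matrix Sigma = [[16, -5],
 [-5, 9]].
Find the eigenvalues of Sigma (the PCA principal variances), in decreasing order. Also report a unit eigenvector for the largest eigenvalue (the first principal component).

Step 1 — characteristic polynomial of 2×2 Sigma:
  det(Sigma - λI) = λ² - trace · λ + det = 0.
  trace = 16 + 9 = 25, det = 16·9 - (-5)² = 119.
Step 2 — discriminant:
  Δ = trace² - 4·det = 625 - 476 = 149.
Step 3 — eigenvalues:
  λ = (trace ± √Δ)/2 = (25 ± 12.2066)/2,
  λ_1 = 18.6033,  λ_2 = 6.3967.

Step 4 — unit eigenvector for λ_1: solve (Sigma - λ_1 I)v = 0. First row:
  (16 - 18.6033)·v_x + (-5)·v_y = 0, i.e. (-2.6033)·v_x + (-5)·v_y = 0,
  so v ∝ (b, λ_1 - a) = (-5, 2.6033); multiply by -1 so the first entry is positive: u = (5, -2.6033).
  ||u|| = √((5)² + (-2.6033)²) = √(31.7771) ≈ 5.6371,
  v_1 = u/||u|| ≈ (0.887, -0.4618) (||v_1|| = 1).

λ_1 = 18.6033,  λ_2 = 6.3967;  v_1 ≈ (0.887, -0.4618)


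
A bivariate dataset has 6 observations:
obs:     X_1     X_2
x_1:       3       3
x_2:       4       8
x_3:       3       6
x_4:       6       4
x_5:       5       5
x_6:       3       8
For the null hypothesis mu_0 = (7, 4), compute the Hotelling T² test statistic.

Step 1 — sample mean vector:
  mean(X_1) = (3 + 4 + 3 + 6 + 5 + 3) / 6 = 24/6 = 4
  mean(X_2) = (3 + 8 + 6 + 4 + 5 + 8) / 6 = 34/6 = 5.6667
  x̄ = (4, 5.6667),  deviation x̄ - mu_0 = (4, 5.6667) - (7, 4) = (-3, 1.6667).

Step 2 — sample covariance matrix, S[i,j] = (1/(n-1)) · Σ_k (x_{k,i} - mean_i) · (x_{k,j} - mean_j), divisor n-1 = 5:
  S[X_1,X_1] = ((-1)·(-1) + (0)·(0) + (-1)·(-1) + (2)·(2) + (1)·(1) + (-1)·(-1)) / 5 = 8/5 = 1.6
  S[X_1,X_2] = ((-1)·(-2.6667) + (0)·(2.3333) + (-1)·(0.3333) + (2)·(-1.6667) + (1)·(-0.6667) + (-1)·(2.3333)) / 5 = -4/5 = -0.8
  S[X_2,X_2] = ((-2.6667)·(-2.6667) + (2.3333)·(2.3333) + (0.3333)·(0.3333) + (-1.6667)·(-1.6667) + (-0.6667)·(-0.6667) + (2.3333)·(2.3333)) / 5 = 21.3333/5 = 4.2667
  S = [[1.6, -0.8],
 [-0.8, 4.2667]].

Step 3 — invert S. det(S) = 1.6·4.2667 - (-0.8)² = 6.1867.
  S^{-1} = (1/det) · [[d, -b], [-b, a]] = [[0.6897, 0.1293],
 [0.1293, 0.2586]].

Step 4 — quadratic form (x̄ - mu_0)^T · S^{-1} · (x̄ - mu_0):
  S^{-1} · (x̄ - mu_0) = (-1.8534, 0.0431),
  (x̄ - mu_0)^T · [...] = (-3)·(-1.8534) + (1.6667)·(0.0431) = 5.6322.

Step 5 — scale by n: T² = 6 · 5.6322 = 33.7931.

T² ≈ 33.7931


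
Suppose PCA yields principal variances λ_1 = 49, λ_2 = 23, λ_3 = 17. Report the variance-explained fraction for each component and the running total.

Step 1 — total variance = trace(Sigma) = Σ λ_i = 49 + 23 + 17 = 89.

Step 2 — fraction explained by component i = λ_i / Σ λ:
  PC1: 49/89 = 0.5506
  PC2: 23/89 = 0.2584
  PC3: 17/89 = 0.191

Step 3 — cumulative fraction after k components = (λ_1 + ... + λ_k) / Σ λ:
  k = 1: 49/89 = 0.5506
  k = 2: (49 + 23)/89 = 72/89 = 0.809
  k = 3: (49 + 23 + 17)/89 = 89/89 = 1

Summary (fraction, with percent):

explained: PC1 0.5506 (55.06%), PC2 0.2584 (25.84%), PC3 0.191 (19.1%);  cumulative: 0.5506, 0.809, 1


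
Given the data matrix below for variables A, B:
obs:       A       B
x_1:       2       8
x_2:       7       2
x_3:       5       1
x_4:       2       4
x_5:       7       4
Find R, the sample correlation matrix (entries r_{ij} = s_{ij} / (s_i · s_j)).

Step 1 — column means:
  mean(A) = (2 + 7 + 5 + 2 + 7) / 5 = 23/5 = 4.6
  mean(B) = (8 + 2 + 1 + 4 + 4) / 5 = 19/5 = 3.8

Step 2 — sample variances and covariances s[i,j] = (1/(n-1)) · Σ_k (x_{k,i} - mean_i) · (x_{k,j} - mean_j), with n-1 = 4:
  s[A,A] = ((-2.6)·(-2.6) + (2.4)·(2.4) + (0.4)·(0.4) + (-2.6)·(-2.6) + (2.4)·(2.4)) / 4 = 25.2/4 = 6.3
  s[A,B] = ((-2.6)·(4.2) + (2.4)·(-1.8) + (0.4)·(-2.8) + (-2.6)·(0.2) + (2.4)·(0.2)) / 4 = -16.4/4 = -4.1
  s[B,B] = ((4.2)·(4.2) + (-1.8)·(-1.8) + (-2.8)·(-2.8) + (0.2)·(0.2) + (0.2)·(0.2)) / 4 = 28.8/4 = 7.2
  Sample standard deviations s_i = √(s[i,i]):
  s(A) = √(6.3) = 2.51
  s(B) = √(7.2) = 2.6833

Step 3 — r_{ij} = s_{ij} / (s_i · s_j):
  r[A,A] = 1 (diagonal).
  r[A,B] = -4.1 / (2.51 · 2.6833) = -4.1 / 6.735 = -0.6088
  r[B,B] = 1 (diagonal).

R is symmetric with unit diagonal. Assembling:

R = [[1, -0.6088],
 [-0.6088, 1]]


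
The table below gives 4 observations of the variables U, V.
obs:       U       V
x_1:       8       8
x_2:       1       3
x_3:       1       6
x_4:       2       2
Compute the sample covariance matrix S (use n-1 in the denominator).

Step 1 — column means:
  mean(U) = (8 + 1 + 1 + 2) / 4 = 12/4 = 3
  mean(V) = (8 + 3 + 6 + 2) / 4 = 19/4 = 4.75

Step 2 — sample covariance S[i,j] = (1/(n-1)) · Σ_k (x_{k,i} - mean_i) · (x_{k,j} - mean_j), with n-1 = 3.
  S[U,U] = ((5)·(5) + (-2)·(-2) + (-2)·(-2) + (-1)·(-1)) / 3 = 34/3 = 11.3333
  S[U,V] = ((5)·(3.25) + (-2)·(-1.75) + (-2)·(1.25) + (-1)·(-2.75)) / 3 = 20/3 = 6.6667
  S[V,V] = ((3.25)·(3.25) + (-1.75)·(-1.75) + (1.25)·(1.25) + (-2.75)·(-2.75)) / 3 = 22.75/3 = 7.5833

S is symmetric (S[j,i] = S[i,j]). Assembling:

S = [[11.3333, 6.6667],
 [6.6667, 7.5833]]


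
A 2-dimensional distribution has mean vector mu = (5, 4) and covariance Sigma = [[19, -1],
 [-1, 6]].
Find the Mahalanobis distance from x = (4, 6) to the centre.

Step 1 — centre the observation: (x - mu) = (-1, 2).

Step 2 — invert Sigma. det(Sigma) = 19·6 - (-1)² = 113.
  Sigma^{-1} = (1/det) · [[d, -b], [-b, a]] = [[0.0531, 0.0088],
 [0.0088, 0.1681]].

Step 3 — form the quadratic (x - mu)^T · Sigma^{-1} · (x - mu):
  Sigma^{-1} · (x - mu) = (-0.0354, 0.3274).
  (x - mu)^T · [Sigma^{-1} · (x - mu)] = (-1)·(-0.0354) + (2)·(0.3274) = 0.6903.

Step 4 — take square root: d = √(0.6903) ≈ 0.8308.

d(x, mu) = √(0.6903) ≈ 0.8308


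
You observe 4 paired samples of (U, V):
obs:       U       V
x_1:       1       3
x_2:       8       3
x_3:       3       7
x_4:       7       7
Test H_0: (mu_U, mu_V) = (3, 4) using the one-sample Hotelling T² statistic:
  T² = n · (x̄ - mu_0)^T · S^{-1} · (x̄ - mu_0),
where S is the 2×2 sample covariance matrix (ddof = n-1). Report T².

Step 1 — sample mean vector:
  mean(U) = (1 + 8 + 3 + 7) / 4 = 19/4 = 4.75
  mean(V) = (3 + 3 + 7 + 7) / 4 = 20/4 = 5
  x̄ = (4.75, 5),  deviation x̄ - mu_0 = (4.75, 5) - (3, 4) = (1.75, 1).

Step 2 — sample covariance matrix, S[i,j] = (1/(n-1)) · Σ_k (x_{k,i} - mean_i) · (x_{k,j} - mean_j), divisor n-1 = 3:
  S[U,U] = ((-3.75)·(-3.75) + (3.25)·(3.25) + (-1.75)·(-1.75) + (2.25)·(2.25)) / 3 = 32.75/3 = 10.9167
  S[U,V] = ((-3.75)·(-2) + (3.25)·(-2) + (-1.75)·(2) + (2.25)·(2)) / 3 = 2/3 = 0.6667
  S[V,V] = ((-2)·(-2) + (-2)·(-2) + (2)·(2) + (2)·(2)) / 3 = 16/3 = 5.3333
  S = [[10.9167, 0.6667],
 [0.6667, 5.3333]].

Step 3 — invert S. det(S) = 10.9167·5.3333 - (0.6667)² = 57.7778.
  S^{-1} = (1/det) · [[d, -b], [-b, a]] = [[0.0923, -0.0115],
 [-0.0115, 0.1889]].

Step 4 — quadratic form (x̄ - mu_0)^T · S^{-1} · (x̄ - mu_0):
  S^{-1} · (x̄ - mu_0) = (0.15, 0.1688),
  (x̄ - mu_0)^T · [...] = (1.75)·(0.15) + (1)·(0.1688) = 0.4313.

Step 5 — scale by n: T² = 4 · 0.4313 = 1.725.

T² ≈ 1.725


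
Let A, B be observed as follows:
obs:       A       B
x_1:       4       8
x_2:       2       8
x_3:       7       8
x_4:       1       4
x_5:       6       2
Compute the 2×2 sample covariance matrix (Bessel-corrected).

Step 1 — column means:
  mean(A) = (4 + 2 + 7 + 1 + 6) / 5 = 20/5 = 4
  mean(B) = (8 + 8 + 8 + 4 + 2) / 5 = 30/5 = 6

Step 2 — sample covariance S[i,j] = (1/(n-1)) · Σ_k (x_{k,i} - mean_i) · (x_{k,j} - mean_j), with n-1 = 4.
  S[A,A] = ((0)·(0) + (-2)·(-2) + (3)·(3) + (-3)·(-3) + (2)·(2)) / 4 = 26/4 = 6.5
  S[A,B] = ((0)·(2) + (-2)·(2) + (3)·(2) + (-3)·(-2) + (2)·(-4)) / 4 = 0/4 = 0
  S[B,B] = ((2)·(2) + (2)·(2) + (2)·(2) + (-2)·(-2) + (-4)·(-4)) / 4 = 32/4 = 8

S is symmetric (S[j,i] = S[i,j]). Assembling:

S = [[6.5, 0],
 [0, 8]]


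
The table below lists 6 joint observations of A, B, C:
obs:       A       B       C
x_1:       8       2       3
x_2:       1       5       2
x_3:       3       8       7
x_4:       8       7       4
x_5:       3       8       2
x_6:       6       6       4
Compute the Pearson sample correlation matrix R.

Step 1 — column means:
  mean(A) = (8 + 1 + 3 + 8 + 3 + 6) / 6 = 29/6 = 4.8333
  mean(B) = (2 + 5 + 8 + 7 + 8 + 6) / 6 = 36/6 = 6
  mean(C) = (3 + 2 + 7 + 4 + 2 + 4) / 6 = 22/6 = 3.6667

Step 2 — sample variances and covariances s[i,j] = (1/(n-1)) · Σ_k (x_{k,i} - mean_i) · (x_{k,j} - mean_j), with n-1 = 5:
  s[A,A] = ((3.1667)·(3.1667) + (-3.8333)·(-3.8333) + (-1.8333)·(-1.8333) + (3.1667)·(3.1667) + (-1.8333)·(-1.8333) + (1.1667)·(1.1667)) / 5 = 42.8333/5 = 8.5667
  s[A,B] = ((3.1667)·(-4) + (-3.8333)·(-1) + (-1.8333)·(2) + (3.1667)·(1) + (-1.8333)·(2) + (1.1667)·(0)) / 5 = -13/5 = -2.6
  s[A,C] = ((3.1667)·(-0.6667) + (-3.8333)·(-1.6667) + (-1.8333)·(3.3333) + (3.1667)·(0.3333) + (-1.8333)·(-1.6667) + (1.1667)·(0.3333)) / 5 = 2.6667/5 = 0.5333
  s[B,B] = ((-4)·(-4) + (-1)·(-1) + (2)·(2) + (1)·(1) + (2)·(2) + (0)·(0)) / 5 = 26/5 = 5.2
  s[B,C] = ((-4)·(-0.6667) + (-1)·(-1.6667) + (2)·(3.3333) + (1)·(0.3333) + (2)·(-1.6667) + (0)·(0.3333)) / 5 = 8/5 = 1.6
  s[C,C] = ((-0.6667)·(-0.6667) + (-1.6667)·(-1.6667) + (3.3333)·(3.3333) + (0.3333)·(0.3333) + (-1.6667)·(-1.6667) + (0.3333)·(0.3333)) / 5 = 17.3333/5 = 3.4667
  Sample standard deviations s_i = √(s[i,i]):
  s(A) = √(8.5667) = 2.9269
  s(B) = √(5.2) = 2.2804
  s(C) = √(3.4667) = 1.8619

Step 3 — r_{ij} = s_{ij} / (s_i · s_j):
  r[A,A] = 1 (diagonal).
  r[A,B] = -2.6 / (2.9269 · 2.2804) = -2.6 / 6.6743 = -0.3896
  r[A,C] = 0.5333 / (2.9269 · 1.8619) = 0.5333 / 5.4496 = 0.0979
  r[B,B] = 1 (diagonal).
  r[B,C] = 1.6 / (2.2804 · 1.8619) = 1.6 / 4.2458 = 0.3768
  r[C,C] = 1 (diagonal).

R is symmetric with unit diagonal. Assembling:

R = [[1, -0.3896, 0.0979],
 [-0.3896, 1, 0.3768],
 [0.0979, 0.3768, 1]]


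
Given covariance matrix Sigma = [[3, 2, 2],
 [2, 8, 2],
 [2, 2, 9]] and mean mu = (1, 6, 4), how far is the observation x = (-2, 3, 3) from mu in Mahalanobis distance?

Step 1 — centre the observation: (x - mu) = (-3, -3, -1).

Step 2 — invert Sigma (cofactor / det for 3×3, or solve directly):
  Sigma^{-1} = [[0.4474, -0.0921, -0.0789],
 [-0.0921, 0.1513, -0.0132],
 [-0.0789, -0.0132, 0.1316]].

Step 3 — form the quadratic (x - mu)^T · Sigma^{-1} · (x - mu):
  Sigma^{-1} · (x - mu) = (-0.9868, -0.1645, 0.1447).
  (x - mu)^T · [Sigma^{-1} · (x - mu)] = (-3)·(-0.9868) + (-3)·(-0.1645) + (-1)·(0.1447) = 3.3092.

Step 4 — take square root: d = √(3.3092) ≈ 1.8191.

d(x, mu) = √(3.3092) ≈ 1.8191


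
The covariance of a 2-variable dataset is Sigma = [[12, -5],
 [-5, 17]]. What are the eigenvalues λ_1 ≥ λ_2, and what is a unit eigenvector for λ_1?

Step 1 — characteristic polynomial of 2×2 Sigma:
  det(Sigma - λI) = λ² - trace · λ + det = 0.
  trace = 12 + 17 = 29, det = 12·17 - (-5)² = 179.
Step 2 — discriminant:
  Δ = trace² - 4·det = 841 - 716 = 125.
Step 3 — eigenvalues:
  λ = (trace ± √Δ)/2 = (29 ± 11.1803)/2,
  λ_1 = 20.0902,  λ_2 = 8.9098.

Step 4 — unit eigenvector for λ_1: solve (Sigma - λ_1 I)v = 0. First row:
  (12 - 20.0902)·v_x + (-5)·v_y = 0, i.e. (-8.0902)·v_x + (-5)·v_y = 0,
  so v ∝ (b, λ_1 - a) = (-5, 8.0902); multiply by -1 so the first entry is positive: u = (5, -8.0902).
  ||u|| = √((5)² + (-8.0902)²) = √(90.4508) ≈ 9.5106,
  v_1 = u/||u|| ≈ (0.5257, -0.8507) (||v_1|| = 1).

λ_1 = 20.0902,  λ_2 = 8.9098;  v_1 ≈ (0.5257, -0.8507)


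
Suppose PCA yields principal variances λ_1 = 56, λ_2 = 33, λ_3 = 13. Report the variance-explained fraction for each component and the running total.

Step 1 — total variance = trace(Sigma) = Σ λ_i = 56 + 33 + 13 = 102.

Step 2 — fraction explained by component i = λ_i / Σ λ:
  PC1: 56/102 = 0.549
  PC2: 33/102 = 0.3235
  PC3: 13/102 = 0.1275

Step 3 — cumulative fraction after k components = (λ_1 + ... + λ_k) / Σ λ:
  k = 1: 56/102 = 0.549
  k = 2: (56 + 33)/102 = 89/102 = 0.8725
  k = 3: (56 + 33 + 13)/102 = 102/102 = 1

Summary (fraction, with percent):

explained: PC1 0.549 (54.9%), PC2 0.3235 (32.35%), PC3 0.1275 (12.75%);  cumulative: 0.549, 0.8725, 1


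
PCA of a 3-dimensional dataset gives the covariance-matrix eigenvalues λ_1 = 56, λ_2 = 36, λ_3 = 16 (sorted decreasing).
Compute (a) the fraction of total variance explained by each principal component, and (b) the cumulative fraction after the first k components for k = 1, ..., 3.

Step 1 — total variance = trace(Sigma) = Σ λ_i = 56 + 36 + 16 = 108.

Step 2 — fraction explained by component i = λ_i / Σ λ:
  PC1: 56/108 = 0.5185
  PC2: 36/108 = 0.3333
  PC3: 16/108 = 0.1481

Step 3 — cumulative fraction after k components = (λ_1 + ... + λ_k) / Σ λ:
  k = 1: 56/108 = 0.5185
  k = 2: (56 + 36)/108 = 92/108 = 0.8519
  k = 3: (56 + 36 + 16)/108 = 108/108 = 1

Summary (fraction, with percent):

explained: PC1 0.5185 (51.85%), PC2 0.3333 (33.33%), PC3 0.1481 (14.81%);  cumulative: 0.5185, 0.8519, 1


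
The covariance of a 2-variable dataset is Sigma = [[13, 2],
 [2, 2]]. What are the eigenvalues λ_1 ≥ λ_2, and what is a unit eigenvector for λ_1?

Step 1 — characteristic polynomial of 2×2 Sigma:
  det(Sigma - λI) = λ² - trace · λ + det = 0.
  trace = 13 + 2 = 15, det = 13·2 - (2)² = 22.
Step 2 — discriminant:
  Δ = trace² - 4·det = 225 - 88 = 137.
Step 3 — eigenvalues:
  λ = (trace ± √Δ)/2 = (15 ± 11.7047)/2,
  λ_1 = 13.3523,  λ_2 = 1.6477.

Step 4 — unit eigenvector for λ_1: solve (Sigma - λ_1 I)v = 0. First row:
  (13 - 13.3523)·v_x + (2)·v_y = 0, i.e. (-0.3523)·v_x + (2)·v_y = 0,
  so v ∝ (b, λ_1 - a) = (2, 0.3523) = u.
  ||u|| = √((2)² + (0.3523)²) = √(4.1242) ≈ 2.0308,
  v_1 = u/||u|| ≈ (0.9848, 0.1735) (||v_1|| = 1).

λ_1 = 13.3523,  λ_2 = 1.6477;  v_1 ≈ (0.9848, 0.1735)
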